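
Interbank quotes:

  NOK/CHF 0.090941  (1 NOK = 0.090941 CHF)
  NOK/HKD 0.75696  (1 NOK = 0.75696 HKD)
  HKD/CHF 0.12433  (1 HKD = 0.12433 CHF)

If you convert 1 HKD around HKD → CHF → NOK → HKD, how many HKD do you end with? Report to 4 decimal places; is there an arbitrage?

Around HKD → CHF → NOK → HKD: 1 × 0.12433 ÷ 0.090941 × 0.75696 = 1.034878
Product > 1; profitable direction is HKD → CHF → NOK → HKD.

1.0349 (arbitrage exists)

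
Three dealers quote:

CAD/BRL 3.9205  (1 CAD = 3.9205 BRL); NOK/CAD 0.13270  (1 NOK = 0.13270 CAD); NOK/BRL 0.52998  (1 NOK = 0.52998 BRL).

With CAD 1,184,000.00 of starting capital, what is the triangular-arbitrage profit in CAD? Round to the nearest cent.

Profit: CAD 22,143.00

Profitable loop is CAD → NOK → BRL → CAD:
CAD 1,184,000.00 ÷ 0.13270 = NOK 8,922,381.31
NOK 8,922,381.31 × 0.52998 = BRL 4,728,683.65
BRL 4,728,683.65 ÷ 3.9205 = CAD 1,206,143.00
Profit = CAD 1,206,143.00 − CAD 1,184,000.00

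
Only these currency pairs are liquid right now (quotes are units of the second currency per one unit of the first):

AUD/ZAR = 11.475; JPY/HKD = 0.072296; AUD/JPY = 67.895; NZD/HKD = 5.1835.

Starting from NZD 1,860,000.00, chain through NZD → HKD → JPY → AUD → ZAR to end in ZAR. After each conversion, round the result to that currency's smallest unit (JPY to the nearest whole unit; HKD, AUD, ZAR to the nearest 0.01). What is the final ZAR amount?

NZD 1,860,000.00 × 5.1835 = HKD 9,641,310.00
HKD 9,641,310.00 ÷ 0.072296 = JPY 133,358,830
JPY 133,358,830 ÷ 67.895 = AUD 1,964,192.21
AUD 1,964,192.21 × 11.475 = ZAR 22,539,105.61

ZAR 22,539,105.61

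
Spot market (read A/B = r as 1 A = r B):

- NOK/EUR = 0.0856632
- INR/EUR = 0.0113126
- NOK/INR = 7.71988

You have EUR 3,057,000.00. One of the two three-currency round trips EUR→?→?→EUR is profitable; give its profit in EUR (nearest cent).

Profitable loop is EUR → NOK → INR → EUR:
EUR 3,057,000.00 ÷ 0.0856632 = NOK 35,686,269.02
NOK 35,686,269.02 × 7.71988 = INR 275,493,714.45
INR 275,493,714.45 × 0.0113126 = EUR 3,116,550.19
Profit = EUR 3,116,550.19 − EUR 3,057,000.00

Profit: EUR 59,550.19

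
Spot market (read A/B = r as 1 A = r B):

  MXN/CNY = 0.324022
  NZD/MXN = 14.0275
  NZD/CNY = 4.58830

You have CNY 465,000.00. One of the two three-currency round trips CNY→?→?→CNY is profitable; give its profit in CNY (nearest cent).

Profitable loop is CNY → MXN → NZD → CNY:
CNY 465,000.00 ÷ 0.324022 = MXN 1,435,087.74
MXN 1,435,087.74 ÷ 14.0275 = NZD 102,305.31
NZD 102,305.31 × 4.58830 = CNY 469,407.46
Profit = CNY 469,407.46 − CNY 465,000.00

Profit: CNY 4,407.46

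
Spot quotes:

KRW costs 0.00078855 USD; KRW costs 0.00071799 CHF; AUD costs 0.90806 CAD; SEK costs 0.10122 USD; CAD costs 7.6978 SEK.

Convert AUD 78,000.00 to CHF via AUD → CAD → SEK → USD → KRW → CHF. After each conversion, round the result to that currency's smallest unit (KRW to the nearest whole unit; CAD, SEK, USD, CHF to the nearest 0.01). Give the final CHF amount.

AUD 78,000.00 × 0.90806 = CAD 70,828.68
CAD 70,828.68 × 7.6978 = SEK 545,225.01
SEK 545,225.01 × 0.10122 = USD 55,187.68
USD 55,187.68 ÷ 0.00078855 = KRW 69,986,279
KRW 69,986,279 × 0.00071799 = CHF 50,249.45

CHF 50,249.45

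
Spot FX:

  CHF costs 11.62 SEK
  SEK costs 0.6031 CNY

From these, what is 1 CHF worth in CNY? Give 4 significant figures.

CHF/CNY = 7.008

1 CHF × 11.62 = 11.62 SEK
11.62 SEK × 0.6031 = 7.00802 CNY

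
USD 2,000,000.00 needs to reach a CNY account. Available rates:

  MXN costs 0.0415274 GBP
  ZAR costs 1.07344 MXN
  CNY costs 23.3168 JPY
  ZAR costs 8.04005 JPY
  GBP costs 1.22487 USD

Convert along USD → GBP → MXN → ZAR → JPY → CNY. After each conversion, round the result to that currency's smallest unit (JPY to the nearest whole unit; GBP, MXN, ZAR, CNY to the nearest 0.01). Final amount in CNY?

CNY 12,630,405.20

USD 2,000,000.00 ÷ 1.22487 = GBP 1,632,826.34
GBP 1,632,826.34 ÷ 0.0415274 = MXN 39,319,252.83
MXN 39,319,252.83 ÷ 1.07344 = ZAR 36,629,204.08
ZAR 36,629,204.08 × 8.04005 = JPY 294,500,632
JPY 294,500,632 ÷ 23.3168 = CNY 12,630,405.20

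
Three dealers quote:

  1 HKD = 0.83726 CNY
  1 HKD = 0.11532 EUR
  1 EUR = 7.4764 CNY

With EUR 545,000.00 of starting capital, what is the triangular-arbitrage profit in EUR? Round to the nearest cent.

Profitable loop is EUR → CNY → HKD → EUR:
EUR 545,000.00 × 7.4764 = CNY 4,074,638.00
CNY 4,074,638.00 ÷ 0.83726 = HKD 4,866,634.02
HKD 4,866,634.02 × 0.11532 = EUR 561,220.24
Profit = EUR 561,220.24 − EUR 545,000.00

Profit: EUR 16,220.24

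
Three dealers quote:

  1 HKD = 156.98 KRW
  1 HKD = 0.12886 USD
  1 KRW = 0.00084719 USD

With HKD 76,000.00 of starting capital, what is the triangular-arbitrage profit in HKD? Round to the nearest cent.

Profit: HKD 2,436.93

Profitable loop is HKD → KRW → USD → HKD:
HKD 76,000.00 × 156.98 = KRW 11,930,480
KRW 11,930,480 × 0.00084719 = USD 10,107.38
USD 10,107.38 ÷ 0.12886 = HKD 78,436.93
Profit = HKD 78,436.93 − HKD 76,000.00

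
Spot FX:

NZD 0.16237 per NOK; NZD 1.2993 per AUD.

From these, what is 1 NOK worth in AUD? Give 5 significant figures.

NOK/AUD = 0.12497

1 NOK × 0.16237 = 0.16237 NZD
0.16237 NZD ÷ 1.2993 = 0.124967 AUD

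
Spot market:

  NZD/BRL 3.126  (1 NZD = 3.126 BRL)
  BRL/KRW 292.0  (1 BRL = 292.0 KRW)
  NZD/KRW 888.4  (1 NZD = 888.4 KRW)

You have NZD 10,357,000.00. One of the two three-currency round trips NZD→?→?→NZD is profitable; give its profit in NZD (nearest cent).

Profitable loop is NZD → BRL → KRW → NZD:
NZD 10,357,000.00 × 3.126 = BRL 32,375,982.00
BRL 32,375,982.00 × 292.0 = KRW 9,453,786,744
KRW 9,453,786,744 ÷ 888.4 = NZD 10,641,362.84
Profit = NZD 10,641,362.84 − NZD 10,357,000.00

Profit: NZD 284,362.84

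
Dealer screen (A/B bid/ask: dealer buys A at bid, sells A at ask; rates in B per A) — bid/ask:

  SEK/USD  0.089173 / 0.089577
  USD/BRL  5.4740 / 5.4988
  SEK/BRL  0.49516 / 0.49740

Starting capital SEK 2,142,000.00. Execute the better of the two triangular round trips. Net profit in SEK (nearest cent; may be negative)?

Best loop SEK → BRL → USD → SEK:
SEK 2,142,000.00 × 0.49516 (sell SEK at bid) = BRL 1,060,632.72
BRL 1,060,632.72 ÷ 5.4988 (buy USD at ask) = USD 192,884.40
USD 192,884.40 ÷ 0.089577 (buy SEK at ask) = SEK 2,153,280.38

Net profit: SEK 11,280.38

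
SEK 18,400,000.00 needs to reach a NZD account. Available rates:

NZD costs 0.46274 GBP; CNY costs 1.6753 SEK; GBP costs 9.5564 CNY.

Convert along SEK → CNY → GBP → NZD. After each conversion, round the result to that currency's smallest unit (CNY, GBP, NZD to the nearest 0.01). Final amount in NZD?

SEK 18,400,000.00 ÷ 1.6753 = CNY 10,983,107.50
CNY 10,983,107.50 ÷ 9.5564 = GBP 1,149,293.41
GBP 1,149,293.41 ÷ 0.46274 = NZD 2,483,669.90

NZD 2,483,669.90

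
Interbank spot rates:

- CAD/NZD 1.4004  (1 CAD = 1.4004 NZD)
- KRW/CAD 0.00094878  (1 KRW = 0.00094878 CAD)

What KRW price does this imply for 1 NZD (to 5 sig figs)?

NZD/KRW = 752.63

1 NZD ÷ 1.4004 = 0.714082 CAD
0.714082 CAD ÷ 0.00094878 = 752.631 KRW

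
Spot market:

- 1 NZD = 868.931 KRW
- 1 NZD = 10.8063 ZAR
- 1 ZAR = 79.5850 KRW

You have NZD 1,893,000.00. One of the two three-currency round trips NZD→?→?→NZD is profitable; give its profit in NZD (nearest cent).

Profit: NZD 19,615.47

Profitable loop is NZD → KRW → ZAR → NZD:
NZD 1,893,000.00 × 868.931 = KRW 1,644,886,383
KRW 1,644,886,383 ÷ 79.5850 = ZAR 20,668,296.58
ZAR 20,668,296.58 ÷ 10.8063 = NZD 1,912,615.47
Profit = NZD 1,912,615.47 − NZD 1,893,000.00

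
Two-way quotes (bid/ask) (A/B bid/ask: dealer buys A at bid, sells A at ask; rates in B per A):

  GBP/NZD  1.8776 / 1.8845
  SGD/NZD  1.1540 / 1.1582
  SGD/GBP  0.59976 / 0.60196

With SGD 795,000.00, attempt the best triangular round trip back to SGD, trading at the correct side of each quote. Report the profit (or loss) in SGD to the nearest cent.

Best loop SGD → NZD → GBP → SGD:
SGD 795,000.00 × 1.1540 (sell SGD at bid) = NZD 917,430.00
NZD 917,430.00 ÷ 1.8845 (buy GBP at ask) = GBP 486,829.40
GBP 486,829.40 ÷ 0.60196 (buy SGD at ask) = SGD 808,740.44

Net profit: SGD 13,740.44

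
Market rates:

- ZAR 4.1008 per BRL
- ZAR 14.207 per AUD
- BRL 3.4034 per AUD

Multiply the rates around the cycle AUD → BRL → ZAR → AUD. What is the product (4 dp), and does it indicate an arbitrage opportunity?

0.9824 (arbitrage exists)

Around AUD → BRL → ZAR → AUD: 1 × 3.4034 × 4.1008 ÷ 14.207 = 0.982379
Product < 1; profitable direction is AUD → ZAR → BRL → AUD.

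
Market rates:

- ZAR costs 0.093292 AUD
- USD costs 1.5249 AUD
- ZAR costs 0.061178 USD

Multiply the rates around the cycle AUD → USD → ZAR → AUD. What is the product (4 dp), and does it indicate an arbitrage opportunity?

1.0000 (no arbitrage)

Around AUD → USD → ZAR → AUD: 1 ÷ 1.5249 ÷ 0.061178 × 0.093292 = 1.000018
Product ≈ 1 (deviation 0.002%, within rounding noise).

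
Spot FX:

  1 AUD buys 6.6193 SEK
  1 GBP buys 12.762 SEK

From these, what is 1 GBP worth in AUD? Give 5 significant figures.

GBP/AUD = 1.9280

1 GBP × 12.762 = 12.762 SEK
12.762 SEK ÷ 6.6193 = 1.928 AUD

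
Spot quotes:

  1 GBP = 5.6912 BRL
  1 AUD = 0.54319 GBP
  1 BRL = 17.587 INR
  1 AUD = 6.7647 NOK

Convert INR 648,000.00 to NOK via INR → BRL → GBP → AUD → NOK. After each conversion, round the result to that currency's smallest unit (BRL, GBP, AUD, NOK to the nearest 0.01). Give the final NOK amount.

NOK 80,626.23

INR 648,000.00 ÷ 17.587 = BRL 36,845.40
BRL 36,845.40 ÷ 5.6912 = GBP 6,474.10
GBP 6,474.10 ÷ 0.54319 = AUD 11,918.67
AUD 11,918.67 × 6.7647 = NOK 80,626.23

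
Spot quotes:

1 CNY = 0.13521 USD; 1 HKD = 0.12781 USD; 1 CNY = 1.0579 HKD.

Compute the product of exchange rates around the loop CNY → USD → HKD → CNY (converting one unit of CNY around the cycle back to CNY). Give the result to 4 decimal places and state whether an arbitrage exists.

1.0000 (no arbitrage)

Around CNY → USD → HKD → CNY: 1 × 0.13521 ÷ 0.12781 ÷ 1.0579 = 0.999999
Product ≈ 1 (deviation 0.000%, within rounding noise).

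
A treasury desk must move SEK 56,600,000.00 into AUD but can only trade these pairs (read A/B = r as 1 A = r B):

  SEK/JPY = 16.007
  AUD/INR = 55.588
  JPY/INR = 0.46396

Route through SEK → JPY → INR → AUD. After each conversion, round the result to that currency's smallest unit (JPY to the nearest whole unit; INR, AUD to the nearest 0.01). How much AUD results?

SEK 56,600,000.00 × 16.007 = JPY 905,996,200
JPY 905,996,200 × 0.46396 = INR 420,345,996.95
INR 420,345,996.95 ÷ 55.588 = AUD 7,561,811.85

AUD 7,561,811.85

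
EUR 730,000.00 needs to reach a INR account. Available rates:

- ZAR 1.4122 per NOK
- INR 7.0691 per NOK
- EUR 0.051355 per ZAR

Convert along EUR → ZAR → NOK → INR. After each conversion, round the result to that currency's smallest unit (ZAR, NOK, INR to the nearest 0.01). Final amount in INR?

INR 71,155,429.55

EUR 730,000.00 ÷ 0.051355 = ZAR 14,214,779.48
ZAR 14,214,779.48 ÷ 1.4122 = NOK 10,065,698.54
NOK 10,065,698.54 × 7.0691 = INR 71,155,429.55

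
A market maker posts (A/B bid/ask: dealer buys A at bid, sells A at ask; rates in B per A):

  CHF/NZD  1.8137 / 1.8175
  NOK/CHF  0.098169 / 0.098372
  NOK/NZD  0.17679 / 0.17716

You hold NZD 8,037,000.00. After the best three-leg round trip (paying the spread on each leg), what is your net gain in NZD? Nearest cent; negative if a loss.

Best loop NZD → NOK → CHF → NZD:
NZD 8,037,000.00 ÷ 0.17716 (buy NOK at ask) = NOK 45,365,771.05
NOK 45,365,771.05 × 0.098169 (sell NOK at bid) = CHF 4,453,512.38
CHF 4,453,512.38 × 1.8137 (sell CHF at bid) = NZD 8,077,335.40

Net profit: NZD 40,335.40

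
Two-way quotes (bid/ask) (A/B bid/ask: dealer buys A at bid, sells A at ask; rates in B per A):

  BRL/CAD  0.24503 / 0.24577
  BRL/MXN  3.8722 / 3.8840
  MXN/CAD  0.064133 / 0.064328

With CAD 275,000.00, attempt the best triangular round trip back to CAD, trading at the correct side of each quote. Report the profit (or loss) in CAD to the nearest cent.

Best loop CAD → BRL → MXN → CAD:
CAD 275,000.00 ÷ 0.24577 (buy BRL at ask) = BRL 1,118,932.34
BRL 1,118,932.34 × 3.8722 (sell BRL at bid) = MXN 4,332,729.79
MXN 4,332,729.79 × 0.064133 (sell MXN at bid) = CAD 277,870.96

Net profit: CAD 2,870.96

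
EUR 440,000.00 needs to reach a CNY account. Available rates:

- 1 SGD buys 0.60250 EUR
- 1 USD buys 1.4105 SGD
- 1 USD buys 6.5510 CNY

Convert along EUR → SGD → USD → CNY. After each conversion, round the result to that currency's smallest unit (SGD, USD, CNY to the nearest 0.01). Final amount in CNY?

EUR 440,000.00 ÷ 0.60250 = SGD 730,290.46
SGD 730,290.46 ÷ 1.4105 = USD 517,752.90
USD 517,752.90 × 6.5510 = CNY 3,391,799.25

CNY 3,391,799.25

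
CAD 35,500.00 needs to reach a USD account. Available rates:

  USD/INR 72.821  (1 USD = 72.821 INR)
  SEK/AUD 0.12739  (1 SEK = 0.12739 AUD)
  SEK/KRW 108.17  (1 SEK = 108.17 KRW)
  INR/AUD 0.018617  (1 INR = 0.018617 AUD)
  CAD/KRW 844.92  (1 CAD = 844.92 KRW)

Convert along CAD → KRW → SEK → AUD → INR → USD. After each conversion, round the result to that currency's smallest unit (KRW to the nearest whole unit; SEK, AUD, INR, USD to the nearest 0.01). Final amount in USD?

CAD 35,500.00 × 844.92 = KRW 29,994,660
KRW 29,994,660 ÷ 108.17 = SEK 277,291.86
SEK 277,291.86 × 0.12739 = AUD 35,324.21
AUD 35,324.21 ÷ 0.018617 = INR 1,897,416.88
INR 1,897,416.88 ÷ 72.821 = USD 26,055.90

USD 26,055.90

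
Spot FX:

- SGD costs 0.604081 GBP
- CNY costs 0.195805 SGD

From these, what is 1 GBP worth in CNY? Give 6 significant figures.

GBP/CNY = 8.45437

1 GBP ÷ 0.604081 = 1.65541 SGD
1.65541 SGD ÷ 0.195805 = 8.45437 CNY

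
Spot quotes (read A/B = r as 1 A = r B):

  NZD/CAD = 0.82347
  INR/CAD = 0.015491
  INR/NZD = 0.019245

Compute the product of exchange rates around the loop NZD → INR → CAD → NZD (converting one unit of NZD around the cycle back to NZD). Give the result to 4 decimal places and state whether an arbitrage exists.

0.9775 (arbitrage exists)

Around NZD → INR → CAD → NZD: 1 ÷ 0.019245 × 0.015491 ÷ 0.82347 = 0.977493
Product < 1; profitable direction is NZD → CAD → INR → NZD.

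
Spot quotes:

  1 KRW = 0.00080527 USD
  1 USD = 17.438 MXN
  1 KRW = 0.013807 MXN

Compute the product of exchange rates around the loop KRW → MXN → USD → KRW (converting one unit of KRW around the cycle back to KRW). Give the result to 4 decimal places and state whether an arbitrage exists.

Around KRW → MXN → USD → KRW: 1 × 0.013807 ÷ 17.438 ÷ 0.00080527 = 0.983244
Product < 1; profitable direction is KRW → USD → MXN → KRW.

0.9832 (arbitrage exists)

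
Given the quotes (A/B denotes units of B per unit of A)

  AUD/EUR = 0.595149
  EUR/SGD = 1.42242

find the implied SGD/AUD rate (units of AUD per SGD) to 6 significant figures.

SGD/AUD = 1.18126

1 SGD ÷ 1.42242 = 0.703027 EUR
0.703027 EUR ÷ 0.595149 = 1.18126 AUD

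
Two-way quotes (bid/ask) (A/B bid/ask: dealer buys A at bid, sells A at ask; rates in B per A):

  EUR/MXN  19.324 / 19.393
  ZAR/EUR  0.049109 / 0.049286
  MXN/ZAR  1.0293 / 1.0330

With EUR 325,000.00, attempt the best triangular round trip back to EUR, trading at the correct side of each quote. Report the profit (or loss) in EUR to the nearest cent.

Best loop EUR → ZAR → MXN → EUR:
EUR 325,000.00 ÷ 0.049286 (buy ZAR at ask) = ZAR 6,594,164.67
ZAR 6,594,164.67 ÷ 1.0330 (buy MXN at ask) = MXN 6,383,508.88
MXN 6,383,508.88 ÷ 19.393 (buy EUR at ask) = EUR 329,165.62

Net profit: EUR 4,165.62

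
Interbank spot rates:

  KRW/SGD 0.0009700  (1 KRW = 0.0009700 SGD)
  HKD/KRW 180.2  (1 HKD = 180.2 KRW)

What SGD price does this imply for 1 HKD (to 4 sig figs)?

1 HKD × 180.2 = 180.2 KRW
180.2 KRW × 0.0009700 = 0.174794 SGD

HKD/SGD = 0.1748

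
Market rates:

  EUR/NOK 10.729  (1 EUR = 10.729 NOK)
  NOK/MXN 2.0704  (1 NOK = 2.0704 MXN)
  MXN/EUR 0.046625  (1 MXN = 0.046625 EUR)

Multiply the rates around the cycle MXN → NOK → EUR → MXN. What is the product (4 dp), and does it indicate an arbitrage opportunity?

0.9655 (arbitrage exists)

Around MXN → NOK → EUR → MXN: 1 ÷ 2.0704 ÷ 10.729 ÷ 0.046625 = 0.965534
Product < 1; profitable direction is MXN → EUR → NOK → MXN.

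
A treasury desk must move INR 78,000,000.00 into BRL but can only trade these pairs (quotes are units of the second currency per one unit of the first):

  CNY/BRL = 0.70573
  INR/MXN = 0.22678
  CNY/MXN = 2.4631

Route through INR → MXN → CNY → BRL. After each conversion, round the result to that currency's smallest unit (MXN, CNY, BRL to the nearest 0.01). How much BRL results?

BRL 5,068,225.02

INR 78,000,000.00 × 0.22678 = MXN 17,688,840.00
MXN 17,688,840.00 ÷ 2.4631 = CNY 7,181,535.46
CNY 7,181,535.46 × 0.70573 = BRL 5,068,225.02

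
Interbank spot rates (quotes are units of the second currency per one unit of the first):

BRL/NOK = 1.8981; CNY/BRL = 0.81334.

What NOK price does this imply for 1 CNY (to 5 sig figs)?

CNY/NOK = 1.5438

1 CNY × 0.81334 = 0.81334 BRL
0.81334 BRL × 1.8981 = 1.5438 NOK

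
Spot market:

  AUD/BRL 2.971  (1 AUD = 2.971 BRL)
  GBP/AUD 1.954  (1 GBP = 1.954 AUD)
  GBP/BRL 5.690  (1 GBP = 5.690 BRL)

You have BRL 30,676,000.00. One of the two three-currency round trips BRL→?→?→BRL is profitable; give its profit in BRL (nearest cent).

Profitable loop is BRL → GBP → AUD → BRL:
BRL 30,676,000.00 ÷ 5.690 = GBP 5,391,212.65
GBP 5,391,212.65 × 1.954 = AUD 10,534,429.53
AUD 10,534,429.53 × 2.971 = BRL 31,297,790.12
Profit = BRL 31,297,790.12 − BRL 30,676,000.00

Profit: BRL 621,790.12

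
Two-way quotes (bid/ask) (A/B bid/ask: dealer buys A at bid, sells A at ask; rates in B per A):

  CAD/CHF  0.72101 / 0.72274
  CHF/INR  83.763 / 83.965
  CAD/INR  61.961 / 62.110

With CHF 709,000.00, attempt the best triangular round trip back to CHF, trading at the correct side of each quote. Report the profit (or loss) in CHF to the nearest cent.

Net profit: CHF 14,909.49

Best loop CHF → CAD → INR → CHF:
CHF 709,000.00 ÷ 0.72274 (buy CAD at ask) = CAD 980,989.01
CAD 980,989.01 × 61.961 (sell CAD at bid) = INR 60,783,060.30
INR 60,783,060.30 ÷ 83.965 (buy CHF at ask) = CHF 723,909.49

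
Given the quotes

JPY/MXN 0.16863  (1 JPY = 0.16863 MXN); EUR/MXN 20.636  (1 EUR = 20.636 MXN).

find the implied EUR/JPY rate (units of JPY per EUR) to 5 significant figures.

EUR/JPY = 122.37

1 EUR × 20.636 = 20.636 MXN
20.636 MXN ÷ 0.16863 = 122.374 JPY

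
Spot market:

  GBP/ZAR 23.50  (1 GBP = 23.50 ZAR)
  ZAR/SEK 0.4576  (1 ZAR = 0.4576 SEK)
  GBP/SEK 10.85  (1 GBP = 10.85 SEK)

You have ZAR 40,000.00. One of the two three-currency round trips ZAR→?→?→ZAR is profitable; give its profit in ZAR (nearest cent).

Profit: ZAR 358.58

Profitable loop is ZAR → GBP → SEK → ZAR:
ZAR 40,000.00 ÷ 23.50 = GBP 1,702.13
GBP 1,702.13 × 10.85 = SEK 18,468.09
SEK 18,468.09 ÷ 0.4576 = ZAR 40,358.58
Profit = ZAR 40,358.58 − ZAR 40,000.00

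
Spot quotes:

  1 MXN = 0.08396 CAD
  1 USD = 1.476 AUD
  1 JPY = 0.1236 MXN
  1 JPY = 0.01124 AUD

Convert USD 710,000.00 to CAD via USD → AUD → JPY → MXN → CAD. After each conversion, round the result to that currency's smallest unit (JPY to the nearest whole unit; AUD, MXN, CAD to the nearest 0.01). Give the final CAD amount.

USD 710,000.00 × 1.476 = AUD 1,047,960.00
AUD 1,047,960.00 ÷ 0.01124 = JPY 93,234,875
JPY 93,234,875 × 0.1236 = MXN 11,523,830.55
MXN 11,523,830.55 × 0.08396 = CAD 967,540.81

CAD 967,540.81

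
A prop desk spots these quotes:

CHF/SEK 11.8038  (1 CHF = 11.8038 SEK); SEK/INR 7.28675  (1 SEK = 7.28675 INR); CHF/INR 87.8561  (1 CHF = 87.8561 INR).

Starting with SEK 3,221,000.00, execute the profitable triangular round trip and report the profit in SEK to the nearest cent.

Profitable loop is SEK → CHF → INR → SEK:
SEK 3,221,000.00 ÷ 11.8038 = CHF 272,878.23
CHF 272,878.23 × 87.8561 = INR 23,974,016.68
INR 23,974,016.68 ÷ 7.28675 = SEK 3,290,083.60
Profit = SEK 3,290,083.60 − SEK 3,221,000.00

Profit: SEK 69,083.60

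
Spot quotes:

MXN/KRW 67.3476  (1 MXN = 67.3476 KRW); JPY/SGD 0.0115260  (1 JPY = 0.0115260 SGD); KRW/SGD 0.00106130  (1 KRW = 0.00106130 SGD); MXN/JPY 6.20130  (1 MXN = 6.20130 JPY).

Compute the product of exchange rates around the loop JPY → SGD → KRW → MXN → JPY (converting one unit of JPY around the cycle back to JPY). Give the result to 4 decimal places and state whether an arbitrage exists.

Around JPY → SGD → KRW → MXN → JPY: 1 × 0.0115260 ÷ 0.00106130 ÷ 67.3476 × 6.20130 = 1.000002
Product ≈ 1 (deviation 0.000%, within rounding noise).

1.0000 (no arbitrage)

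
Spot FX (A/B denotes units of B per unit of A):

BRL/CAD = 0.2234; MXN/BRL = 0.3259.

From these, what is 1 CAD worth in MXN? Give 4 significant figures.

CAD/MXN = 13.74

1 CAD ÷ 0.2234 = 4.47628 BRL
4.47628 BRL ÷ 0.3259 = 13.7351 MXN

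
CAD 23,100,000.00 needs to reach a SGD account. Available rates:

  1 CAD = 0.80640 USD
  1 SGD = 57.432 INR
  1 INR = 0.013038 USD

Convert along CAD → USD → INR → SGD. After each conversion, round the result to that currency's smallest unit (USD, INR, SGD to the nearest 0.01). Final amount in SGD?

SGD 24,876,975.70

CAD 23,100,000.00 × 0.80640 = USD 18,627,840.00
USD 18,627,840.00 ÷ 0.013038 = INR 1,428,734,468.48
INR 1,428,734,468.48 ÷ 57.432 = SGD 24,876,975.70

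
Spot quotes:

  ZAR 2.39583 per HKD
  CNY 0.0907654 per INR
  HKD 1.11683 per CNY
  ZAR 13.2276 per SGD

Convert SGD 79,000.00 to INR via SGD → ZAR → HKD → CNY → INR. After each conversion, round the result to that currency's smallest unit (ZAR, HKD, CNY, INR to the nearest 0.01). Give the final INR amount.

INR 4,302,736.51

SGD 79,000.00 × 13.2276 = ZAR 1,044,980.40
ZAR 1,044,980.40 ÷ 2.39583 = HKD 436,166.34
HKD 436,166.34 ÷ 1.11683 = CNY 390,539.60
CNY 390,539.60 ÷ 0.0907654 = INR 4,302,736.51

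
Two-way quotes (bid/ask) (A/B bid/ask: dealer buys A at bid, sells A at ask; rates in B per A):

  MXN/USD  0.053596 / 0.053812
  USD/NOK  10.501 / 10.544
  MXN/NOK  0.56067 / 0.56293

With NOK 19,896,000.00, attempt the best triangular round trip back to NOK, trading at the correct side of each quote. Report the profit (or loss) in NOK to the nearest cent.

Net result: NOK -4,184.83 (no profitable arbitrage after spreads)

Best loop NOK → MXN → USD → NOK:
NOK 19,896,000.00 ÷ 0.56293 (buy MXN at ask) = MXN 35,343,648.41
MXN 35,343,648.41 × 0.053596 (sell MXN at bid) = USD 1,894,278.18
USD 1,894,278.18 × 10.501 (sell USD at bid) = NOK 19,891,815.17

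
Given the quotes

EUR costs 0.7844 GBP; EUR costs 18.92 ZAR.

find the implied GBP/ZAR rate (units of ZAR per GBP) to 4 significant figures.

GBP/ZAR = 24.12

1 GBP ÷ 0.7844 = 1.27486 EUR
1.27486 EUR × 18.92 = 24.1203 ZAR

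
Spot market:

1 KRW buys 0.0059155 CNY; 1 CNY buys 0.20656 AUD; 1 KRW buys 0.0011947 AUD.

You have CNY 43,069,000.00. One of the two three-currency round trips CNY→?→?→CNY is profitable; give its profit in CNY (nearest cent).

Profitable loop is CNY → AUD → KRW → CNY:
CNY 43,069,000.00 × 0.20656 = AUD 8,896,332.64
AUD 8,896,332.64 ÷ 0.0011947 = KRW 7,446,499,238
KRW 7,446,499,238 × 0.0059155 = CNY 44,049,766.24
Profit = CNY 44,049,766.24 − CNY 43,069,000.00

Profit: CNY 980,766.24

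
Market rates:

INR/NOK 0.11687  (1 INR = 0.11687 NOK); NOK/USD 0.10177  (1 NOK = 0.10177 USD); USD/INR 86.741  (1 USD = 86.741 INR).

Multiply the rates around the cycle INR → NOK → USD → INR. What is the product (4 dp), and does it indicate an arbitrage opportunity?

Around INR → NOK → USD → INR: 1 × 0.11687 × 0.10177 × 86.741 = 1.031685
Product > 1; profitable direction is INR → NOK → USD → INR.

1.0317 (arbitrage exists)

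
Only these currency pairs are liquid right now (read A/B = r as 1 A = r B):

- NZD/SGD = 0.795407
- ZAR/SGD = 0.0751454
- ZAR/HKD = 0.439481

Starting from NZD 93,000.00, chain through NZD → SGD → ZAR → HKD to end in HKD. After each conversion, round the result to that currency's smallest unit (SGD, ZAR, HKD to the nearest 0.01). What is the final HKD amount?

HKD 432,623.45

NZD 93,000.00 × 0.795407 = SGD 73,972.85
SGD 73,972.85 ÷ 0.0751454 = ZAR 984,396.25
ZAR 984,396.25 × 0.439481 = HKD 432,623.45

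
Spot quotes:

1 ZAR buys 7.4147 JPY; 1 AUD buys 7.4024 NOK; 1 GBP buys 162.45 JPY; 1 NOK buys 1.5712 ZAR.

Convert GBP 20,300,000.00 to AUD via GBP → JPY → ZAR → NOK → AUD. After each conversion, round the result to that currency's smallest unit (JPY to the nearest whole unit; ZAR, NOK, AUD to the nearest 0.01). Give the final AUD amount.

GBP 20,300,000.00 × 162.45 = JPY 3,297,735,000
JPY 3,297,735,000 ÷ 7.4147 = ZAR 444,756,362.36
ZAR 444,756,362.36 ÷ 1.5712 = NOK 283,067,949.57
NOK 283,067,949.57 ÷ 7.4024 = AUD 38,240,023.45

AUD 38,240,023.45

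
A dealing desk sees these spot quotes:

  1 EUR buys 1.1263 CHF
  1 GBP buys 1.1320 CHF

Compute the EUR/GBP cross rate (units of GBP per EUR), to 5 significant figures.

EUR/GBP = 0.99496

1 EUR × 1.1263 = 1.1263 CHF
1.1263 CHF ÷ 1.1320 = 0.994965 GBP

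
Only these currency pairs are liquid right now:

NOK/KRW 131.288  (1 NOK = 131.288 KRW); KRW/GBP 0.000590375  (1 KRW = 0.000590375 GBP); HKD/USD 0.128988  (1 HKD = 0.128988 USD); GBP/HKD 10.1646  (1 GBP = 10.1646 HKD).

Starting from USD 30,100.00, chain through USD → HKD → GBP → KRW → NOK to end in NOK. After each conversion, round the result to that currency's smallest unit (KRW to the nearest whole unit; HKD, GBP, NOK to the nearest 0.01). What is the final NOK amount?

NOK 296,192.37

USD 30,100.00 ÷ 0.128988 = HKD 233,355.04
HKD 233,355.04 ÷ 10.1646 = GBP 22,957.62
GBP 22,957.62 ÷ 0.000590375 = KRW 38,886,504
KRW 38,886,504 ÷ 131.288 = NOK 296,192.37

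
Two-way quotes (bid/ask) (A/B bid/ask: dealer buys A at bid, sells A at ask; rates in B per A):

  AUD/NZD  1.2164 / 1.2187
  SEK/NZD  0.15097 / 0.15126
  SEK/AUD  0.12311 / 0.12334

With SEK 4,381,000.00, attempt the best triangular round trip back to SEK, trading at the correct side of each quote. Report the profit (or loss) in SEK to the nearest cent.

Net profit: SEK 19,106.14

Best loop SEK → NZD → AUD → SEK:
SEK 4,381,000.00 × 0.15097 (sell SEK at bid) = NZD 661,399.57
NZD 661,399.57 ÷ 1.2187 (buy AUD at ask) = AUD 542,709.09
AUD 542,709.09 ÷ 0.12334 (buy SEK at ask) = SEK 4,400,106.14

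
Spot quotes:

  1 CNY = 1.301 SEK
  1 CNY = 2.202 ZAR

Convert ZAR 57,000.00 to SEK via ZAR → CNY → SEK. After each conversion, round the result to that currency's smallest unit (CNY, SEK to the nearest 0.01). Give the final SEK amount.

SEK 33,677.11

ZAR 57,000.00 ÷ 2.202 = CNY 25,885.56
CNY 25,885.56 × 1.301 = SEK 33,677.11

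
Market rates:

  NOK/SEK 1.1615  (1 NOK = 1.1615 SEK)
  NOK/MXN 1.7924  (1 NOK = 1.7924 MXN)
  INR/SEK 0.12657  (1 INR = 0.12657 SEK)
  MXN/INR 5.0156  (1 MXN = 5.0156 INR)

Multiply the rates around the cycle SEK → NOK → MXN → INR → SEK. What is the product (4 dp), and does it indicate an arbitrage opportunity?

Around SEK → NOK → MXN → INR → SEK: 1 ÷ 1.1615 × 1.7924 × 5.0156 × 0.12657 = 0.979647
Product < 1; profitable direction is SEK → INR → MXN → NOK → SEK.

0.9796 (arbitrage exists)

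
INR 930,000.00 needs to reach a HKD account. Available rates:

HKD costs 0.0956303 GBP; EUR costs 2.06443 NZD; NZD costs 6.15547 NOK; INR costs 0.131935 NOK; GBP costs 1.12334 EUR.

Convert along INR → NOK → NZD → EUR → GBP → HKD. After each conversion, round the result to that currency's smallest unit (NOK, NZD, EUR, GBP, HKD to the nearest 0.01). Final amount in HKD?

INR 930,000.00 × 0.131935 = NOK 122,699.55
NOK 122,699.55 ÷ 6.15547 = NZD 19,933.42
NZD 19,933.42 ÷ 2.06443 = EUR 9,655.65
EUR 9,655.65 ÷ 1.12334 = GBP 8,595.48
GBP 8,595.48 ÷ 0.0956303 = HKD 89,882.39

HKD 89,882.39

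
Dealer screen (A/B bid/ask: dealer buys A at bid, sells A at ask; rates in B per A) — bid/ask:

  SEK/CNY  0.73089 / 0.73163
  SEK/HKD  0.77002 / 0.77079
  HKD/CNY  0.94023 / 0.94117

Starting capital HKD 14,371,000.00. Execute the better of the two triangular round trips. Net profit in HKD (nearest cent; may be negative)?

Best loop HKD → SEK → CNY → HKD:
HKD 14,371,000.00 ÷ 0.77079 (buy SEK at ask) = SEK 18,644,507.58
SEK 18,644,507.58 × 0.73089 (sell SEK at bid) = CNY 13,627,084.15
CNY 13,627,084.15 ÷ 0.94117 (buy HKD at ask) = HKD 14,478,876.45

Net profit: HKD 107,876.45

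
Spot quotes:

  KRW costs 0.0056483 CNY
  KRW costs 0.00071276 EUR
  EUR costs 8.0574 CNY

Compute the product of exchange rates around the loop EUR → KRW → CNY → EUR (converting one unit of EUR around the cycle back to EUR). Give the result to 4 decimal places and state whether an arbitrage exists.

0.9835 (arbitrage exists)

Around EUR → KRW → CNY → EUR: 1 ÷ 0.00071276 × 0.0056483 ÷ 8.0574 = 0.983512
Product < 1; profitable direction is EUR → CNY → KRW → EUR.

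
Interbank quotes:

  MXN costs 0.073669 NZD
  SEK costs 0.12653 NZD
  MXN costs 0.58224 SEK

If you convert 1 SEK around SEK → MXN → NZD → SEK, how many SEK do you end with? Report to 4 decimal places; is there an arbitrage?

1.0000 (no arbitrage)

Around SEK → MXN → NZD → SEK: 1 ÷ 0.58224 × 0.073669 ÷ 0.12653 = 0.999975
Product ≈ 1 (deviation 0.002%, within rounding noise).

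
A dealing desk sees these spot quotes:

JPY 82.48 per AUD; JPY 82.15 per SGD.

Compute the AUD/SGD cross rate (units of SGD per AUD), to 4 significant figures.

1 AUD × 82.48 = 82.48 JPY
82.48 JPY ÷ 82.15 = 1.00402 SGD

AUD/SGD = 1.004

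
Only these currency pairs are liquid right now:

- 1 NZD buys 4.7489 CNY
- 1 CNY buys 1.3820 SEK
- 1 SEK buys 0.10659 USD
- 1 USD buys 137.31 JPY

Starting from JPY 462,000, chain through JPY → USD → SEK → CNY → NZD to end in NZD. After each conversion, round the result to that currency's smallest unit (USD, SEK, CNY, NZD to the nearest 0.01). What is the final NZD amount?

JPY 462,000 ÷ 137.31 = USD 3,364.65
USD 3,364.65 ÷ 0.10659 = SEK 31,566.28
SEK 31,566.28 ÷ 1.3820 = CNY 22,841.01
CNY 22,841.01 ÷ 4.7489 = NZD 4,809.75

NZD 4,809.75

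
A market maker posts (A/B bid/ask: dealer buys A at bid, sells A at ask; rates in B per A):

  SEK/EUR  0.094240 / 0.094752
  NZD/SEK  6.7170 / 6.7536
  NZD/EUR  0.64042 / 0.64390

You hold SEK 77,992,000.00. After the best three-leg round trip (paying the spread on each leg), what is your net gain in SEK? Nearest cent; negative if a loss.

Net profit: SEK 61,291.71

Best loop SEK → NZD → EUR → SEK:
SEK 77,992,000.00 ÷ 6.7536 (buy NZD at ask) = NZD 11,548,211.32
NZD 11,548,211.32 × 0.64042 (sell NZD at bid) = EUR 7,395,705.50
EUR 7,395,705.50 ÷ 0.094752 (buy SEK at ask) = SEK 78,053,291.71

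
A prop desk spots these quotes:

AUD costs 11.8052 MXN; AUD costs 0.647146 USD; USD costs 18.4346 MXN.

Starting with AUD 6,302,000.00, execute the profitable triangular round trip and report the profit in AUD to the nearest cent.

Profit: AUD 66,556.99

Profitable loop is AUD → USD → MXN → AUD:
AUD 6,302,000.00 × 0.647146 = USD 4,078,314.09
USD 4,078,314.09 × 18.4346 = MXN 75,182,088.96
MXN 75,182,088.96 ÷ 11.8052 = AUD 6,368,556.99
Profit = AUD 6,368,556.99 − AUD 6,302,000.00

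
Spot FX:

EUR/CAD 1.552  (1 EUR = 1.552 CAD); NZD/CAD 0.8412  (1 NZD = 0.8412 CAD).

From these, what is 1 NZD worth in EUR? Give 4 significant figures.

1 NZD × 0.8412 = 0.8412 CAD
0.8412 CAD ÷ 1.552 = 0.54201 EUR

NZD/EUR = 0.5420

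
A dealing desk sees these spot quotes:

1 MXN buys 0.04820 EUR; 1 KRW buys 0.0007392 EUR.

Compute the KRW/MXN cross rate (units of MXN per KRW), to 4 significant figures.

1 KRW × 0.0007392 = 0.0007392 EUR
0.0007392 EUR ÷ 0.04820 = 0.0153361 MXN

KRW/MXN = 0.01534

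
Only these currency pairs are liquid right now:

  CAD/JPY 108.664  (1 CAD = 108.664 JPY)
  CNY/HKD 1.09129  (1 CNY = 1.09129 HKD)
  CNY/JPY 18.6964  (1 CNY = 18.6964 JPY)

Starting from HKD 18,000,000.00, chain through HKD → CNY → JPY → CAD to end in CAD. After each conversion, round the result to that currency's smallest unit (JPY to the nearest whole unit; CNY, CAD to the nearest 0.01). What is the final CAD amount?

HKD 18,000,000.00 ÷ 1.09129 = CNY 16,494,240.76
CNY 16,494,240.76 × 18.6964 = JPY 308,382,923
JPY 308,382,923 ÷ 108.664 = CAD 2,837,949.30

CAD 2,837,949.30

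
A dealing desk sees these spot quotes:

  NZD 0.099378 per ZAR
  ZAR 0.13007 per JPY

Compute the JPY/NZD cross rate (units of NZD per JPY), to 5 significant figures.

JPY/NZD = 0.012926

1 JPY × 0.13007 = 0.13007 ZAR
0.13007 ZAR × 0.099378 = 0.0129261 NZD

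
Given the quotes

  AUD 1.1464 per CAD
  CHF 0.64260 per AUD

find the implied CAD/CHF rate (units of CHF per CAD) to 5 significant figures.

1 CAD × 1.1464 = 1.1464 AUD
1.1464 AUD × 0.64260 = 0.736677 CHF

CAD/CHF = 0.73668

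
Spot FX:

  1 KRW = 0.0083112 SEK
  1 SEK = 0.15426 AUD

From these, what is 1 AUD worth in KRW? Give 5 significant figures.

AUD/KRW = 779.98

1 AUD ÷ 0.15426 = 6.48256 SEK
6.48256 SEK ÷ 0.0083112 = 779.979 KRW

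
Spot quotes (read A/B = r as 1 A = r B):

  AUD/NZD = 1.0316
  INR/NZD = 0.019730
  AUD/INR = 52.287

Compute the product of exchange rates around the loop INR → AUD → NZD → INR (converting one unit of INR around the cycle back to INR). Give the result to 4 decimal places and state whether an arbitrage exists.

Around INR → AUD → NZD → INR: 1 ÷ 52.287 × 1.0316 ÷ 0.019730 = 0.999978
Product ≈ 1 (deviation 0.002%, within rounding noise).

1.0000 (no arbitrage)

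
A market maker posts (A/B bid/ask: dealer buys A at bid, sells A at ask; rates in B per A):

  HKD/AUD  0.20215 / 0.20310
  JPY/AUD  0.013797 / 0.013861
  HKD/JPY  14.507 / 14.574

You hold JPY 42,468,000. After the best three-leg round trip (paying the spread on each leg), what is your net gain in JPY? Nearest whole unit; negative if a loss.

Best loop JPY → HKD → AUD → JPY:
JPY 42,468,000 ÷ 14.574 (buy HKD at ask) = HKD 2,913,956.36
HKD 2,913,956.36 × 0.20215 (sell HKD at bid) = AUD 589,056.28
AUD 589,056.28 ÷ 0.013861 (buy JPY at ask) = JPY 42,497,387

Net profit: JPY 29,387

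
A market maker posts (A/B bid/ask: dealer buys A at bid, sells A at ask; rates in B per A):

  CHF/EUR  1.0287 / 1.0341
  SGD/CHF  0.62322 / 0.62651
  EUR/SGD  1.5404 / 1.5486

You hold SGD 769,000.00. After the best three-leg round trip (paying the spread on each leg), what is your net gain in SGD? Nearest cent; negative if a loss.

Net result: SGD -2,527.57 (no profitable arbitrage after spreads)

Best loop SGD → EUR → CHF → SGD:
SGD 769,000.00 ÷ 1.5486 (buy EUR at ask) = EUR 496,577.55
EUR 496,577.55 ÷ 1.0341 (buy CHF at ask) = CHF 480,202.64
CHF 480,202.64 ÷ 0.62651 (buy SGD at ask) = SGD 766,472.43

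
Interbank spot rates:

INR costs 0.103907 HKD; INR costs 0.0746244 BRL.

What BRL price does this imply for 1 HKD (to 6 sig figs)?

1 HKD ÷ 0.103907 = 9.62399 INR
9.62399 INR × 0.0746244 = 0.718185 BRL

HKD/BRL = 0.718185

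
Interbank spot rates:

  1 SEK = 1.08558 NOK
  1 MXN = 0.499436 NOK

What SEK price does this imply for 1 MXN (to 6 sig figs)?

MXN/SEK = 0.460064

1 MXN × 0.499436 = 0.499436 NOK
0.499436 NOK ÷ 1.08558 = 0.460064 SEK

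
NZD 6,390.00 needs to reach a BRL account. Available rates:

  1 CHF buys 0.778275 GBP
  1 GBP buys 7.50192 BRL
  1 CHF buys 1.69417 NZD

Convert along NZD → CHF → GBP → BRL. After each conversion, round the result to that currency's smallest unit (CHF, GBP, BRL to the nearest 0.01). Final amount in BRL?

BRL 22,021.66

NZD 6,390.00 ÷ 1.69417 = CHF 3,771.76
CHF 3,771.76 × 0.778275 = GBP 2,935.47
GBP 2,935.47 × 7.50192 = BRL 22,021.66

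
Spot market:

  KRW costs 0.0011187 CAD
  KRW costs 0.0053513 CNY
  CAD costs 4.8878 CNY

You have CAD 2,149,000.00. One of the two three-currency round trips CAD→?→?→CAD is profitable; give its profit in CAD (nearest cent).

Profit: CAD 46,857.65

Profitable loop is CAD → CNY → KRW → CAD:
CAD 2,149,000.00 × 4.8878 = CNY 10,503,882.20
CNY 10,503,882.20 ÷ 0.0053513 = KRW 1,962,865,509
KRW 1,962,865,509 × 0.0011187 = CAD 2,195,857.65
Profit = CAD 2,195,857.65 − CAD 2,149,000.00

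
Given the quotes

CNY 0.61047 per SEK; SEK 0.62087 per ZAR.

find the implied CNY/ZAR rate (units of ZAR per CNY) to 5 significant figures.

1 CNY ÷ 0.61047 = 1.63808 SEK
1.63808 SEK ÷ 0.62087 = 2.63837 ZAR

CNY/ZAR = 2.6384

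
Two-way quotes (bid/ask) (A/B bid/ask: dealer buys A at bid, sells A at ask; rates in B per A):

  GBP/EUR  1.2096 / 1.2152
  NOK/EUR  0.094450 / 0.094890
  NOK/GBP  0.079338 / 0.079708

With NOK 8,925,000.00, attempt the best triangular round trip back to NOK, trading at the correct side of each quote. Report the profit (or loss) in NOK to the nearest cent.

Net profit: NOK 101,321.63

Best loop NOK → GBP → EUR → NOK:
NOK 8,925,000.00 × 0.079338 (sell NOK at bid) = GBP 708,091.65
GBP 708,091.65 × 1.2096 (sell GBP at bid) = EUR 856,507.66
EUR 856,507.66 ÷ 0.094890 (buy NOK at ask) = NOK 9,026,321.63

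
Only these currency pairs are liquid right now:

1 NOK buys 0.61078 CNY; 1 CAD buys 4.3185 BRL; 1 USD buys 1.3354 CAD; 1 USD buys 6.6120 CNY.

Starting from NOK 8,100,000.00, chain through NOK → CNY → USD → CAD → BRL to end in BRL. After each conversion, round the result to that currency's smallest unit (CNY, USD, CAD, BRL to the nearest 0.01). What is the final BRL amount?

BRL 4,315,004.74

NOK 8,100,000.00 × 0.61078 = CNY 4,947,318.00
CNY 4,947,318.00 ÷ 6.6120 = USD 748,233.21
USD 748,233.21 × 1.3354 = CAD 999,190.63
CAD 999,190.63 × 4.3185 = BRL 4,315,004.74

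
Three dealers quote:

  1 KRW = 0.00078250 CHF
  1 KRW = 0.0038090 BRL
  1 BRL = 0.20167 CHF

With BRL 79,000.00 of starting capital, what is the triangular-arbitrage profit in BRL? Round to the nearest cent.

Profit: BRL 1,474.66

Profitable loop is BRL → KRW → CHF → BRL:
BRL 79,000.00 ÷ 0.0038090 = KRW 20,740,352
KRW 20,740,352 × 0.00078250 = CHF 16,229.33
CHF 16,229.33 ÷ 0.20167 = BRL 80,474.66
Profit = BRL 80,474.66 − BRL 79,000.00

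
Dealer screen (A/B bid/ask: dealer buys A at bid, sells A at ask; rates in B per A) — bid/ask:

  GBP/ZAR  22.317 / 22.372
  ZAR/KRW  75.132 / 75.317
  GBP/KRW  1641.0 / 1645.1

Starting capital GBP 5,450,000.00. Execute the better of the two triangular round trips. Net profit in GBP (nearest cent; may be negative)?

Net profit: GBP 104,755.70

Best loop GBP → ZAR → KRW → GBP:
GBP 5,450,000.00 × 22.317 (sell GBP at bid) = ZAR 121,627,650.00
ZAR 121,627,650.00 × 75.132 (sell ZAR at bid) = KRW 9,138,128,600
KRW 9,138,128,600 ÷ 1645.1 (buy GBP at ask) = GBP 5,554,755.70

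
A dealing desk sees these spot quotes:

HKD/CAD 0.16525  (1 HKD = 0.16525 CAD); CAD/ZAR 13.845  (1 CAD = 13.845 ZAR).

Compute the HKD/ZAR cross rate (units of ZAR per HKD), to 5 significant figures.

HKD/ZAR = 2.2879

1 HKD × 0.16525 = 0.16525 CAD
0.16525 CAD × 13.845 = 2.28789 ZAR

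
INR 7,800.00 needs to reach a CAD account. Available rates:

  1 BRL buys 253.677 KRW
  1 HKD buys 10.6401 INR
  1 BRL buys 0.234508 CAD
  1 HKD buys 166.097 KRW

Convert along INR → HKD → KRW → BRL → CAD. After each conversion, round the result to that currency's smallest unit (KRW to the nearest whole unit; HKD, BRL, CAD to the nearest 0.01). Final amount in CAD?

CAD 112.56

INR 7,800.00 ÷ 10.6401 = HKD 733.08
HKD 733.08 × 166.097 = KRW 121,762
KRW 121,762 ÷ 253.677 = BRL 479.99
BRL 479.99 × 0.234508 = CAD 112.56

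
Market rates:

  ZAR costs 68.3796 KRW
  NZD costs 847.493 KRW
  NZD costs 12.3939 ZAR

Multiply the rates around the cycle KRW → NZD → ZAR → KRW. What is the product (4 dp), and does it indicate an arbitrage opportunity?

Around KRW → NZD → ZAR → KRW: 1 ÷ 847.493 × 12.3939 × 68.3796 = 0.999996
Product ≈ 1 (deviation 0.000%, within rounding noise).

1.0000 (no arbitrage)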